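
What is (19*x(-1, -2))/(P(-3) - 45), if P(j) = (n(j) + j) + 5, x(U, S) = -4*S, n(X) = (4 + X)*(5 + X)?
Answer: -152/41 ≈ -3.7073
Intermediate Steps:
P(j) = 25 + j**2 + 10*j (P(j) = ((20 + j**2 + 9*j) + j) + 5 = (20 + j**2 + 10*j) + 5 = 25 + j**2 + 10*j)
(19*x(-1, -2))/(P(-3) - 45) = (19*(-4*(-2)))/((25 + (-3)**2 + 10*(-3)) - 45) = (19*8)/((25 + 9 - 30) - 45) = 152/(4 - 45) = 152/(-41) = 152*(-1/41) = -152/41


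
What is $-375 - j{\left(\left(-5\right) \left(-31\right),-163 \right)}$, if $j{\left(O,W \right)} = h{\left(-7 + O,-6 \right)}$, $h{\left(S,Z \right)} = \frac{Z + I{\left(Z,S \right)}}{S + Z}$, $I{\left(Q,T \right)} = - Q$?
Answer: $-375$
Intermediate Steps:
$h{\left(S,Z \right)} = 0$ ($h{\left(S,Z \right)} = \frac{Z - Z}{S + Z} = \frac{0}{S + Z} = 0$)
$j{\left(O,W \right)} = 0$
$-375 - j{\left(\left(-5\right) \left(-31\right),-163 \right)} = -375 - 0 = -375 + 0 = -375$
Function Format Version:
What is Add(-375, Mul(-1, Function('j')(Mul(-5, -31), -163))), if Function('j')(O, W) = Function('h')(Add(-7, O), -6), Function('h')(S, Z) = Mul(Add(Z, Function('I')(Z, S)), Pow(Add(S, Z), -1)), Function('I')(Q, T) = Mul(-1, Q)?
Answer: -375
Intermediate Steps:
Function('h')(S, Z) = 0 (Function('h')(S, Z) = Mul(Add(Z, Mul(-1, Z)), Pow(Add(S, Z), -1)) = Mul(0, Pow(Add(S, Z), -1)) = 0)
Function('j')(O, W) = 0
Add(-375, Mul(-1, Function('j')(Mul(-5, -31), -163))) = Add(-375, Mul(-1, 0)) = Add(-375, 0) = -375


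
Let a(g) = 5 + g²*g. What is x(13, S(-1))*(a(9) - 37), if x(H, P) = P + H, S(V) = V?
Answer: 8364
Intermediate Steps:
x(H, P) = H + P
a(g) = 5 + g³
x(13, S(-1))*(a(9) - 37) = (13 - 1)*((5 + 9³) - 37) = 12*((5 + 729) - 37) = 12*(734 - 37) = 12*697 = 8364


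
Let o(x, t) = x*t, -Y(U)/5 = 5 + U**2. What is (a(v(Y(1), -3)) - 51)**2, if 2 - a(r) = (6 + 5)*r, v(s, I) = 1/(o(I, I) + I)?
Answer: 93025/36 ≈ 2584.0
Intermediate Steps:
Y(U) = -25 - 5*U**2 (Y(U) = -5*(5 + U**2) = -25 - 5*U**2)
o(x, t) = t*x
v(s, I) = 1/(I + I**2) (v(s, I) = 1/(I*I + I) = 1/(I**2 + I) = 1/(I + I**2))
a(r) = 2 - 11*r (a(r) = 2 - (6 + 5)*r = 2 - 11*r)
(a(v(Y(1), -3)) - 51)**2 = ((2 - 11/((-3)*(1 - 3))) - 51)**2 = ((2 - (-11)/(3*(-2))) - 51)**2 = ((2 - (-11)*(-1)/(3*2)) - 51)**2 = ((2 - 11*1/6) - 51)**2 = ((2 - 11/6) - 51)**2 = (1/6 - 51)**2 = (-305/6)**2 = 93025/36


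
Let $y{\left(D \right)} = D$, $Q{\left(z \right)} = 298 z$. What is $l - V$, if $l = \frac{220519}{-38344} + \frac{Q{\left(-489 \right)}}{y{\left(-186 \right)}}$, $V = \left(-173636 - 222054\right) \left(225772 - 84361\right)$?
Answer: $\frac{66511598275288399}{1188664} \approx 5.5955 \cdot 10^{10}$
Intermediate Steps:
$V = -55954918590$ ($V = \left(-395690\right) 141411 = -55954918590$)
$l = \frac{924424639}{1188664}$ ($l = \frac{220519}{-38344} + \frac{298 \left(-489\right)}{-186} = 220519 \left(- \frac{1}{38344}\right) - - \frac{24287}{31} = - \frac{220519}{38344} + \frac{24287}{31} = \frac{924424639}{1188664} \approx 777.7$)
$l - V = \frac{924424639}{1188664} - -55954918590 = \frac{924424639}{1188664} + 55954918590 = \frac{66511598275288399}{1188664}$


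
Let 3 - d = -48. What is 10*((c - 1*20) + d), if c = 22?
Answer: 530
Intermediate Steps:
d = 51 (d = 3 - 1*(-48) = 3 + 48 = 51)
10*((c - 1*20) + d) = 10*((22 - 1*20) + 51) = 10*((22 - 20) + 51) = 10*(2 + 51) = 10*53 = 530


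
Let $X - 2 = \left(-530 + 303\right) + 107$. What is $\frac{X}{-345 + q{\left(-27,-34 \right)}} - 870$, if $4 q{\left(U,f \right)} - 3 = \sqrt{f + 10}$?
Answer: $- \frac{549667722}{632051} + \frac{944 i \sqrt{6}}{1896153} \approx -869.66 + 0.0012195 i$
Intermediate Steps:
$q{\left(U,f \right)} = \frac{3}{4} + \frac{\sqrt{10 + f}}{4}$ ($q{\left(U,f \right)} = \frac{3}{4} + \frac{\sqrt{f + 10}}{4} = \frac{3}{4} + \frac{\sqrt{10 + f}}{4}$)
$X = -118$ ($X = 2 + \left(\left(-530 + 303\right) + 107\right) = 2 + \left(-227 + 107\right) = 2 - 120 = -118$)
$\frac{X}{-345 + q{\left(-27,-34 \right)}} - 870 = - \frac{118}{-345 + \left(\frac{3}{4} + \frac{\sqrt{10 - 34}}{4}\right)} - 870 = - \frac{118}{-345 + \left(\frac{3}{4} + \frac{\sqrt{-24}}{4}\right)} - 870 = - \frac{118}{-345 + \left(\frac{3}{4} + \frac{2 i \sqrt{6}}{4}\right)} - 870 = - \frac{118}{-345 + \left(\frac{3}{4} + \frac{i \sqrt{6}}{2}\right)} - 870 = - \frac{118}{- \frac{1377}{4} + \frac{i \sqrt{6}}{2}} - 870 = -870 - \frac{118}{- \frac{1377}{4} + \frac{i \sqrt{6}}{2}}$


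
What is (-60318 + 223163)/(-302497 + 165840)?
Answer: -162845/136657 ≈ -1.1916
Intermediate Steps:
(-60318 + 223163)/(-302497 + 165840) = 162845/(-136657) = 162845*(-1/136657) = -162845/136657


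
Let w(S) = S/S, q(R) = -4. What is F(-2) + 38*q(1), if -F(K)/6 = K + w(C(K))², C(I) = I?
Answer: -146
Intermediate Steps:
w(S) = 1
F(K) = -6 - 6*K (F(K) = -6*(K + 1²) = -6*(K + 1) = -6*(1 + K) = -6 - 6*K)
F(-2) + 38*q(1) = (-6 - 6*(-2)) + 38*(-4) = (-6 + 12) - 152 = 6 - 152 = -146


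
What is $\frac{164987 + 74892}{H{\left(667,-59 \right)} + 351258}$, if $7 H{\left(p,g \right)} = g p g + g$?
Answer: $\frac{1679153}{4780574} \approx 0.35124$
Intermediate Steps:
$H{\left(p,g \right)} = \frac{g}{7} + \frac{p g^{2}}{7}$ ($H{\left(p,g \right)} = \frac{g p g + g}{7} = \frac{p g^{2} + g}{7} = \frac{g + p g^{2}}{7} = \frac{g}{7} + \frac{p g^{2}}{7}$)
$\frac{164987 + 74892}{H{\left(667,-59 \right)} + 351258} = \frac{164987 + 74892}{\frac{1}{7} \left(-59\right) \left(1 - 39353\right) + 351258} = \frac{239879}{\frac{1}{7} \left(-59\right) \left(1 - 39353\right) + 351258} = \frac{239879}{\frac{1}{7} \left(-59\right) \left(-39352\right) + 351258} = \frac{239879}{\frac{2321768}{7} + 351258} = \frac{239879}{\frac{4780574}{7}} = 239879 \cdot \frac{7}{4780574} = \frac{1679153}{4780574}$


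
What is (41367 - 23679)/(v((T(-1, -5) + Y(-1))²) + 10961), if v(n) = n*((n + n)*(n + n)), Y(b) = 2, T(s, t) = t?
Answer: 17688/13877 ≈ 1.2746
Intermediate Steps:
v(n) = 4*n³ (v(n) = n*((2*n)*(2*n)) = n*(4*n²) = 4*n³)
(41367 - 23679)/(v((T(-1, -5) + Y(-1))²) + 10961) = (41367 - 23679)/(4*((-5 + 2)²)³ + 10961) = 17688/(4*((-3)²)³ + 10961) = 17688/(4*9³ + 10961) = 17688/(4*729 + 10961) = 17688/(2916 + 10961) = 17688/13877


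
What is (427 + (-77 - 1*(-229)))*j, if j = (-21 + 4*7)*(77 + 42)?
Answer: 482307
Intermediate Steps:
j = 833 (j = (-21 + 28)*119 = 7*119 = 833)
(427 + (-77 - 1*(-229)))*j = (427 + (-77 - 1*(-229)))*833 = (427 + (-77 + 229))*833 = (427 + 152)*833 = 579*833 = 482307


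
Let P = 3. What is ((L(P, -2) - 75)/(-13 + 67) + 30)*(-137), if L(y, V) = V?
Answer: -211391/54 ≈ -3914.6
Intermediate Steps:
((L(P, -2) - 75)/(-13 + 67) + 30)*(-137) = ((-2 - 75)/(-13 + 67) + 30)*(-137) = (-77/54 + 30)*(-137) = (1543/54)*(-137) = -211391/54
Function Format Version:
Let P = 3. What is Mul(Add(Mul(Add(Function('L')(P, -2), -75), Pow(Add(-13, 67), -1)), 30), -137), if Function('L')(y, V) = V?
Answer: Rational(-211391, 54) ≈ -3914.6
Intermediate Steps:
Mul(Add(Mul(Add(Function('L')(P, -2), -75), Pow(Add(-13, 67), -1)), 30), -137) = Mul(Add(Mul(Add(-2, -75), Pow(Add(-13, 67), -1)), 30), -137) = Mul(Add(Mul(-77, Pow(54, -1)), 30), -137) = Mul(Add(Mul(-77, Rational(1, 54)), 30), -137) = Mul(Add(Rational(-77, 54), 30), -137) = Mul(Rational(1543, 54), -137) = Rational(-211391, 54)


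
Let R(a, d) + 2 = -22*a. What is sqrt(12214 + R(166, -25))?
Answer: 4*sqrt(535) ≈ 92.520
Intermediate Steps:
R(a, d) = -2 - 22*a
sqrt(12214 + R(166, -25)) = sqrt(12214 + (-2 - 22*166)) = sqrt(12214 + (-2 - 3652)) = sqrt(12214 - 3654) = sqrt(8560) = 4*sqrt(535)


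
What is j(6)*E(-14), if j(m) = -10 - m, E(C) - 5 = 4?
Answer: -144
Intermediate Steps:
E(C) = 9 (E(C) = 5 + 4 = 9)
j(6)*E(-14) = (-10 - 1*6)*9 = (-10 - 6)*9 = -16*9 = -144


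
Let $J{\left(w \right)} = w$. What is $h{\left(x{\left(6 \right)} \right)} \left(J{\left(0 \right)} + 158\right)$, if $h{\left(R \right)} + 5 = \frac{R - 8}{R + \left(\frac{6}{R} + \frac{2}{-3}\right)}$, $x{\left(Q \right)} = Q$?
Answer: $- \frac{15958}{19} \approx -839.89$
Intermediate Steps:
$h{\left(R \right)} = -5 + \frac{-8 + R}{- \frac{2}{3} + R + \frac{6}{R}}$ ($h{\left(R \right)} = -5 + \frac{R - 8}{R + \left(\frac{6}{R} + \frac{2}{-3}\right)} = -5 + \frac{-8 + R}{R + \left(\frac{6}{R} + 2 \left(- \frac{1}{3}\right)\right)} = -5 + \frac{-8 + R}{R - \left(\frac{2}{3} - \frac{6}{R}\right)} = -5 + \frac{-8 + R}{- \frac{2}{3} + R + \frac{6}{R}}$)
$h{\left(x{\left(6 \right)} \right)} \left(J{\left(0 \right)} + 158\right) = \frac{2 \left(-45 - 42 - 6 \cdot 6^{2}\right)}{18 - 12 + 3 \cdot 6^{2}} \left(0 + 158\right) = \frac{2 \left(-45 - 42 - 216\right)}{18 - 12 + 3 \cdot 36} \cdot 158 = \frac{2 \left(-45 - 42 - 216\right)}{18 - 12 + 108} \cdot 158 = 2 \cdot \frac{1}{114} \left(-303\right) 158 = \left(- \frac{101}{19}\right) 158 = - \frac{15958}{19}$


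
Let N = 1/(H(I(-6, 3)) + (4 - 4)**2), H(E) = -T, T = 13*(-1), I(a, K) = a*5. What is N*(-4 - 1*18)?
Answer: -22/13 ≈ -1.6923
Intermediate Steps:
I(a, K) = 5*a
T = -13
H(E) = 13 (H(E) = -1*(-13) = 13)
N = 1/13 (N = 1/(13 + (4 - 4)**2) = 1/(13 + 0**2) = 1/(13 + 0) = 1/13 ≈ 0.076923)
N*(-4 - 1*18) = (-4 - 1*18)/13 = (-4 - 18)/13 = (1/13)*(-22) = -22/13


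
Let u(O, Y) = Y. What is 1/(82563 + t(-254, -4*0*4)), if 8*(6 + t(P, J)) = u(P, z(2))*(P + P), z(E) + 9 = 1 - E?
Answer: 1/83192 ≈ 1.2020e-5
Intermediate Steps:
z(E) = -8 - E (z(E) = -9 + (1 - E) = -8 - E)
t(P, J) = -6 - 5*P/2 (t(P, J) = -6 + ((-8 - 1*2)*(P + P))/8 = -6 + ((-8 - 2)*(2*P))/8 = -6 + (-20*P)/8 = -6 - 5*P/2)
1/(82563 + t(-254, -4*0*4)) = 1/(82563 + (-6 - 5/2*(-254))) = 1/(82563 + (-6 + 635)) = 1/(82563 + 629) = 1/83192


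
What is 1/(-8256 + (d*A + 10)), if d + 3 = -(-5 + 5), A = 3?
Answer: -1/8255 ≈ -0.00012114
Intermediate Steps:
d = -3 (d = -3 - (-5 + 5) = -3 - 1*0 = -3 + 0 = -3)
1/(-8256 + (d*A + 10)) = 1/(-8256 + (-3*3 + 10)) = 1/(-8256 + (-9 + 10)) = 1/(-8256 + 1) = 1/(-8255) = -1/8255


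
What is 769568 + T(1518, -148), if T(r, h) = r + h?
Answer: 770938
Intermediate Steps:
T(r, h) = h + r
769568 + T(1518, -148) = 769568 + (-148 + 1518) = 769568 + 1370 = 770938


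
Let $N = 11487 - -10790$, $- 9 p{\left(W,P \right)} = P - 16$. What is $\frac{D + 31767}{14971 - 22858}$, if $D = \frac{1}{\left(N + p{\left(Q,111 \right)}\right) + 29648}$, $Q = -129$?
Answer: $- \frac{4947498473}{1228347670} \approx -4.0278$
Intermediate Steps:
$p{\left(W,P \right)} = \frac{16}{9} - \frac{P}{9}$ ($p{\left(W,P \right)} = - \frac{P - 16}{9} = - \frac{-16 + P}{9} = \frac{16}{9} - \frac{P}{9}$)
$N = 22277$ ($N = 11487 + 10790 = 22277$)
$D = \frac{9}{467230}$ ($D = \frac{1}{\left(22277 + \left(\frac{16}{9} - \frac{37}{3}\right)\right) + 29648} = \frac{1}{\left(22277 - \frac{95}{9}\right) + 29648} = \frac{1}{\frac{200398}{9} + 29648} = \frac{1}{\frac{467230}{9}} = \frac{9}{467230} \approx 1.9262 \cdot 10^{-5}$)
$\frac{D + 31767}{14971 - 22858} = \frac{\frac{9}{467230} + 31767}{14971 - 22858} = \frac{14842495419}{467230 \left(-7887\right)} = \frac{14842495419}{467230} \left(- \frac{1}{7887}\right) = - \frac{4947498473}{1228347670}$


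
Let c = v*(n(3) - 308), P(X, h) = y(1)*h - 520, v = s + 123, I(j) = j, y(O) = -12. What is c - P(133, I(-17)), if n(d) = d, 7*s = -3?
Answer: -259478/7 ≈ -37068.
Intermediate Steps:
s = -3/7 (s = (1/7)*(-3) = -3/7 ≈ -0.42857)
v = 858/7 (v = -3/7 + 123 = 858/7 ≈ 122.57)
P(X, h) = -520 - 12*h (P(X, h) = -12*h - 520 = -520 - 12*h)
c = -261690/7 (c = 858*(3 - 308)/7 = (858/7)*(-305) = -261690/7 ≈ -37384.)
c - P(133, I(-17)) = -261690/7 - (-520 - 12*(-17)) = -261690/7 - (-520 + 204) = -261690/7 - 1*(-316) = -261690/7 + 316 = -259478/7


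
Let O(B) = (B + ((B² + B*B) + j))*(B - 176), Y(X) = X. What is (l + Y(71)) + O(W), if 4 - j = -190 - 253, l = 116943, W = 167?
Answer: -390514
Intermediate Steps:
j = 447 (j = 4 - (-190 - 253) = 4 - 1*(-443) = 4 + 443 = 447)
O(B) = (-176 + B)*(447 + B + 2*B²) (O(B) = (B + ((B² + B*B) + 447))*(B - 176) = (B + ((B² + B²) + 447))*(-176 + B) = (B + (2*B² + 447))*(-176 + B) = (B + (447 + 2*B²))*(-176 + B) = (447 + B + 2*B²)*(-176 + B) = (-176 + B)*(447 + B + 2*B²))
(l + Y(71)) + O(W) = (116943 + 71) + (-78672 - 351*167² + 2*167³ + 271*167) = 117014 + (-78672 - 351*27889 + 2*4657463 + 45257) = 117014 + (-78672 - 9789039 + 9314926 + 45257) = 117014 - 507528 = -390514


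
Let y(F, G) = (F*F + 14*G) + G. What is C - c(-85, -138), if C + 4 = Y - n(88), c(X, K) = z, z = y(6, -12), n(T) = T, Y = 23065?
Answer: 23117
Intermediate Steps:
y(F, G) = F² + 15*G (y(F, G) = (F² + 14*G) + G = F² + 15*G)
z = -144 (z = 6² + 15*(-12) = 36 - 180 = -144)
c(X, K) = -144
C = 22973 (C = -4 + (23065 - 1*88) = -4 + (23065 - 88) = -4 + 22977 = 22973)
C - c(-85, -138) = 22973 - 1*(-144) = 22973 + 144 = 23117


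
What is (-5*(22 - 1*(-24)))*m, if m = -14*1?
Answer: 3220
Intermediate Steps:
m = -14
(-5*(22 - 1*(-24)))*m = -5*(22 - 1*(-24))*(-14) = -5*(22 + 24)*(-14) = -5*46*(-14) = -230*(-14) = 3220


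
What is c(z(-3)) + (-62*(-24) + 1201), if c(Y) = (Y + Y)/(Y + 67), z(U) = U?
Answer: 86045/32 ≈ 2688.9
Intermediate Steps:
c(Y) = 2*Y/(67 + Y) (c(Y) = (2*Y)/(67 + Y) = 2*Y/(67 + Y))
c(z(-3)) + (-62*(-24) + 1201) = 2*(-3)/(67 - 3) + (-62*(-24) + 1201) = 2*(-3)/64 + (1488 + 1201) = 2*(-3)*(1/64) + 2689 = -3/32 + 2689 = 86045/32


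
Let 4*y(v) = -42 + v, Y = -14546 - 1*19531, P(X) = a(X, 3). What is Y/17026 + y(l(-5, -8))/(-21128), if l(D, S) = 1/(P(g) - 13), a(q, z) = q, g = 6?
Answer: -10077192649/5036154592 ≈ -2.0010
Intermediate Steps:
P(X) = X
l(D, S) = -⅐ (l(D, S) = 1/(6 - 13) = 1/(-7) = -⅐)
Y = -34077 (Y = -14546 - 19531 = -34077)
y(v) = -21/2 + v/4 (y(v) = (-42 + v)/4 = -21/2 + v/4)
Y/17026 + y(l(-5, -8))/(-21128) = -34077/17026 + (-21/2 + (¼)*(-⅐))/(-21128) = -34077*1/17026 + (-21/2 - 1/28)*(-1/21128) = -34077/17026 - 295/28*(-1/21128) = -34077/17026 + 295/591584 = -10077192649/5036154592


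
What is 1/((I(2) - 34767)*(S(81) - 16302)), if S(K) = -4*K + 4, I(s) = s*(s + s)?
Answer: 1/577764098 ≈ 1.7308e-9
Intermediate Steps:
I(s) = 2*s² (I(s) = s*(2*s) = 2*s²)
S(K) = 4 - 4*K
1/((I(2) - 34767)*(S(81) - 16302)) = 1/((2*2² - 34767)*((4 - 4*81) - 16302)) = 1/((2*4 - 34767)*((4 - 324) - 16302)) = 1/((8 - 34767)*(-320 - 16302)) = 1/(-34759*(-16622)) = 1/577764098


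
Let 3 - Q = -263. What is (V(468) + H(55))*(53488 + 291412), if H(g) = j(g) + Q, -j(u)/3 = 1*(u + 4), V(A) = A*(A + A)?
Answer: 151113451300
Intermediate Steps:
Q = 266 (Q = 3 - 1*(-263) = 3 + 263 = 266)
V(A) = 2*A² (V(A) = A*(2*A) = 2*A²)
j(u) = -12 - 3*u (j(u) = -3*(u + 4) = -3*(4 + u) = -12 - 3*u)
H(g) = 254 - 3*g (H(g) = (-12 - 3*g) + 266 = 254 - 3*g)
(V(468) + H(55))*(53488 + 291412) = (2*468² + (254 - 3*55))*(53488 + 291412) = (2*219024 + (254 - 165))*344900 = (438048 + 89)*344900 = 438137*344900 = 151113451300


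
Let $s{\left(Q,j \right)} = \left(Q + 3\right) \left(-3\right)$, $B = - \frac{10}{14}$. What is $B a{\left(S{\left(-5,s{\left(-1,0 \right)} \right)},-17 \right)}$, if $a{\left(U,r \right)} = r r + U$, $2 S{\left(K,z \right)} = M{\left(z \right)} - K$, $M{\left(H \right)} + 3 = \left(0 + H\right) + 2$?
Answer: $- \frac{1440}{7} \approx -205.71$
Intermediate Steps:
$B = - \frac{5}{7}$ ($B = \left(-10\right) \frac{1}{14} = - \frac{5}{7} \approx -0.71429$)
$M{\left(H \right)} = -1 + H$ ($M{\left(H \right)} = -3 + \left(\left(0 + H\right) + 2\right) = -3 + \left(H + 2\right) = -3 + \left(2 + H\right) = -1 + H$)
$s{\left(Q,j \right)} = -9 - 3 Q$ ($s{\left(Q,j \right)} = \left(3 + Q\right) \left(-3\right) = -9 - 3 Q$)
$S{\left(K,z \right)} = - \frac{1}{2} + \frac{z}{2} - \frac{K}{2}$ ($S{\left(K,z \right)} = \frac{\left(-1 + z\right) - K}{2} = \frac{-1 + z - K}{2} = - \frac{1}{2} + \frac{z}{2} - \frac{K}{2}$)
$a{\left(U,r \right)} = U + r^{2}$ ($a{\left(U,r \right)} = r^{2} + U = U + r^{2}$)
$B a{\left(S{\left(-5,s{\left(-1,0 \right)} \right)},-17 \right)} = - \frac{5 \left(\left(- \frac{1}{2} + \frac{-9 - -3}{2} - - \frac{5}{2}\right) + \left(-17\right)^{2}\right)}{7} = - \frac{5 \left(\left(- \frac{1}{2} + \frac{-9 + 3}{2} + \frac{5}{2}\right) + 289\right)}{7} = - \frac{5 \left(\left(- \frac{1}{2} + \frac{1}{2} \left(-6\right) + \frac{5}{2}\right) + 289\right)}{7} = - \frac{5 \left(\left(- \frac{1}{2} - 3 + \frac{5}{2}\right) + 289\right)}{7} = - \frac{5 \left(-1 + 289\right)}{7} = \left(- \frac{5}{7}\right) 288 = - \frac{1440}{7}$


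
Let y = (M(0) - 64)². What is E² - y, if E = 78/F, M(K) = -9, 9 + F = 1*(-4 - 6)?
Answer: -1917685/361 ≈ -5312.1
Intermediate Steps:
F = -19 (F = -9 + 1*(-4 - 6) = -9 + 1*(-10) = -9 - 10 = -19)
E = -78/19 (E = 78/(-19) = 78*(-1/19) = -78/19 ≈ -4.1053)
y = 5329 (y = (-9 - 64)² = (-73)² = 5329)
E² - y = (-78/19)² - 1*5329 = 6084/361 - 5329 = -1917685/361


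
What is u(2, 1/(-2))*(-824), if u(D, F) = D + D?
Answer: -3296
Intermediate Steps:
u(D, F) = 2*D
u(2, 1/(-2))*(-824) = (2*2)*(-824) = 4*(-824) = -3296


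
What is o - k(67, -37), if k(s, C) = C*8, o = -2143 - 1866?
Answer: -3713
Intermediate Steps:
o = -4009
k(s, C) = 8*C
o - k(67, -37) = -4009 - 8*(-37) = -4009 - 1*(-296) = -4009 + 296 = -3713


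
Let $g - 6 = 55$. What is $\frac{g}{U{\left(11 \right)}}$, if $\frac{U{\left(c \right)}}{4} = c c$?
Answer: $\frac{61}{484} \approx 0.12603$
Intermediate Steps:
$g = 61$ ($g = 6 + 55 = 61$)
$U{\left(c \right)} = 4 c^{2}$ ($U{\left(c \right)} = 4 c c = 4 c^{2}$)
$\frac{g}{U{\left(11 \right)}} = \frac{61}{4 \cdot 11^{2}} = \frac{61}{4 \cdot 121} = \frac{61}{484}$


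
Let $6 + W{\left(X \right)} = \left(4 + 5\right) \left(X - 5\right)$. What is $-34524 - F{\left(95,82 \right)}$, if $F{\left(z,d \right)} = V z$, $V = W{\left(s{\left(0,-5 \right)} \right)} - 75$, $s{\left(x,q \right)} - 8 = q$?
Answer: $-25119$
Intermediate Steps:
$s{\left(x,q \right)} = 8 + q$
$W{\left(X \right)} = -51 + 9 X$ ($W{\left(X \right)} = -6 + \left(4 + 5\right) \left(X - 5\right) = -6 + 9 \left(-5 + X\right) = -6 + \left(-45 + 9 X\right) = -51 + 9 X$)
$V = -99$ ($V = \left(-51 + 9 \left(8 - 5\right)\right) - 75 = \left(-51 + 9 \cdot 3\right) - 75 = \left(-51 + 27\right) - 75 = -24 - 75 = -99$)
$F{\left(z,d \right)} = - 99 z$
$-34524 - F{\left(95,82 \right)} = -34524 - \left(-99\right) 95 = -34524 - -9405 = -34524 + 9405 = -25119$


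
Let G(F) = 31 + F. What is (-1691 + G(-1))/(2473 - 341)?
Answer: -1661/2132 ≈ -0.77908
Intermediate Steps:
(-1691 + G(-1))/(2473 - 341) = (-1691 + (31 - 1))/(2473 - 341) = (-1691 + 30)/2132 = -1661*1/2132 = -1661/2132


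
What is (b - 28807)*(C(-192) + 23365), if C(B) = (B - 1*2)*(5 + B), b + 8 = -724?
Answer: -1761794577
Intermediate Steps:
b = -732 (b = -8 - 724 = -732)
C(B) = (-2 + B)*(5 + B) (C(B) = (B - 2)*(5 + B) = (-2 + B)*(5 + B))
(b - 28807)*(C(-192) + 23365) = (-732 - 28807)*((-10 + (-192)² + 3*(-192)) + 23365) = -29539*((-10 + 36864 - 576) + 23365) = -29539*(36278 + 23365) = -29539*59643 = -1761794577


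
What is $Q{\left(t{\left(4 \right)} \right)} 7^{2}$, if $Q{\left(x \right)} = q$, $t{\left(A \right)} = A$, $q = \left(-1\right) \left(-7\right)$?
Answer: $343$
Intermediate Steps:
$q = 7$
$Q{\left(x \right)} = 7$
$Q{\left(t{\left(4 \right)} \right)} 7^{2} = 7 \cdot 7^{2} = 7 \cdot 49 = 343$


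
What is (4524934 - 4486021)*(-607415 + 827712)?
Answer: 8572417161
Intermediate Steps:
(4524934 - 4486021)*(-607415 + 827712) = 38913*220297 = 8572417161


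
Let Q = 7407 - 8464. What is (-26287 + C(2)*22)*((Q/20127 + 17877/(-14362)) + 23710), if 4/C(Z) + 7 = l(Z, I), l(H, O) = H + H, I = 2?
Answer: -541063694846174123/867191922 ≈ -6.2393e+8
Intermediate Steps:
l(H, O) = 2*H
C(Z) = 4/(-7 + 2*Z)
Q = -1057
(-26287 + C(2)*22)*((Q/20127 + 17877/(-14362)) + 23710) = (-26287 + (4/(-7 + 2*2))*22)*((-1057/20127 + 17877/(-14362)) + 23710) = (-26287 + (4/(-7 + 4))*22)*((-1057*1/20127 + 17877*(-1/14362)) + 23710) = (-26287 + (4/(-3))*22)*((-1057/20127 - 17877/14362) + 23710) = (-26287 + (4*(-1/3))*22)*(-374991013/289063974 + 23710) = (-26287 - 4/3*22)*(6853331832527/289063974) = (-26287 - 88/3)*(6853331832527/289063974) = -78949/3*6853331832527/289063974 = -541063694846174123/867191922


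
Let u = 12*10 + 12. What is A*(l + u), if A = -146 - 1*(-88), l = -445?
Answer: 18154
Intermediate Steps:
u = 132 (u = 120 + 12 = 132)
A = -58 (A = -146 + 88 = -58)
A*(l + u) = -58*(-445 + 132) = -58*(-313) = 18154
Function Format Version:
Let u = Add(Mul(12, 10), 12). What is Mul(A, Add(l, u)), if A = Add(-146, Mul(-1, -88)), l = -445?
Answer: 18154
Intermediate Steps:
u = 132 (u = Add(120, 12) = 132)
A = -58 (A = Add(-146, 88) = -58)
Mul(A, Add(l, u)) = Mul(-58, Add(-445, 132)) = Mul(-58, -313) = 18154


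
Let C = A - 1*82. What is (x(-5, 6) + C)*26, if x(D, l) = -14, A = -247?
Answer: -8918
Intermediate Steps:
C = -329 (C = -247 - 1*82 = -247 - 82 = -329)
(x(-5, 6) + C)*26 = (-14 - 329)*26 = -343*26 = -8918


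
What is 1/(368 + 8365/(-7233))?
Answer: 7233/2653379 ≈ 0.0027260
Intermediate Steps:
1/(368 + 8365/(-7233)) = 1/(368 + 8365*(-1/7233)) = 1/(368 - 8365/7233) = 1/(2653379/7233) = 7233/2653379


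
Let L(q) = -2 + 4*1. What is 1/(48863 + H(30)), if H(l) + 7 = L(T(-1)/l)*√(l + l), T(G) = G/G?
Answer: 6107/298363562 - √15/596727124 ≈ 2.0462e-5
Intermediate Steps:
T(G) = 1
L(q) = 2 (L(q) = -2 + 4 = 2)
H(l) = -7 + 2*√2*√l (H(l) = -7 + 2*√(l + l) = -7 + 2*√(2*l) = -7 + 2*(√2*√l) = -7 + 2*√2*√l)
1/(48863 + H(30)) = 1/(48863 + (-7 + 2*√2*√30)) = 1/(48863 + (-7 + 4*√15)) = 1/(48856 + 4*√15)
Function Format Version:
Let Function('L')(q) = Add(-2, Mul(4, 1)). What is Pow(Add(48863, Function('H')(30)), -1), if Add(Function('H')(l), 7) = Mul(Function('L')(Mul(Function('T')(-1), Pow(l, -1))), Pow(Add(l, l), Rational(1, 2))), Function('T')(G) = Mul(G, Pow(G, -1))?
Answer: Add(Rational(6107, 298363562), Mul(Rational(-1, 596727124), Pow(15, Rational(1, 2)))) ≈ 2.0462e-5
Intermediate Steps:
Function('T')(G) = 1
Function('L')(q) = 2 (Function('L')(q) = Add(-2, 4) = 2)
Function('H')(l) = Add(-7, Mul(2, Pow(2, Rational(1, 2)), Pow(l, Rational(1, 2)))) (Function('H')(l) = Add(-7, Mul(2, Pow(Add(l, l), Rational(1, 2)))) = Add(-7, Mul(2, Pow(Mul(2, l), Rational(1, 2)))) = Add(-7, Mul(2, Mul(Pow(2, Rational(1, 2)), Pow(l, Rational(1, 2))))) = Add(-7, Mul(2, Pow(2, Rational(1, 2)), Pow(l, Rational(1, 2)))))
Pow(Add(48863, Function('H')(30)), -1) = Pow(Add(48863, Add(-7, Mul(2, Pow(2, Rational(1, 2)), Pow(30, Rational(1, 2))))), -1) = Pow(Add(48863, Add(-7, Mul(4, Pow(15, Rational(1, 2))))), -1) = Pow(Add(48856, Mul(4, Pow(15, Rational(1, 2)))), -1)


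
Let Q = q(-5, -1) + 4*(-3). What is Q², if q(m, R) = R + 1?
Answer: 144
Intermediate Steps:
q(m, R) = 1 + R
Q = -12 (Q = (1 - 1) + 4*(-3) = 0 - 12 = -12)
Q² = (-12)² = 144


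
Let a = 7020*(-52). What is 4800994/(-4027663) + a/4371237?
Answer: -191936245394/150477517343 ≈ -1.2755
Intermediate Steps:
a = -365040
4800994/(-4027663) + a/4371237 = 4800994/(-4027663) - 365040/4371237 = 4800994*(-1/4027663) - 365040*1/4371237 = -4800994/4027663 - 3120/37361 = -191936245394/150477517343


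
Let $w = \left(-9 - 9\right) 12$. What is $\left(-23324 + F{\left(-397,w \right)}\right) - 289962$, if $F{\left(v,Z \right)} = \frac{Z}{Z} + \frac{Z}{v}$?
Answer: $- \frac{124373929}{397} \approx -3.1328 \cdot 10^{5}$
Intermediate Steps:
$w = -216$ ($w = \left(-18\right) 12 = -216$)
$F{\left(v,Z \right)} = 1 + \frac{Z}{v}$
$\left(-23324 + F{\left(-397,w \right)}\right) - 289962 = \left(-23324 + \frac{-216 - 397}{-397}\right) - 289962 = \left(-23324 - - \frac{613}{397}\right) - 289962 = \left(-23324 + \frac{613}{397}\right) - 289962 = - \frac{9259015}{397} - 289962 = - \frac{124373929}{397}$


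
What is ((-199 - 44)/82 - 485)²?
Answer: 1601040169/6724 ≈ 2.3811e+5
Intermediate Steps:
((-199 - 44)/82 - 485)² = (-243*1/82 - 485)² = (-243/82 - 485)² = (-40013/82)² = 1601040169/6724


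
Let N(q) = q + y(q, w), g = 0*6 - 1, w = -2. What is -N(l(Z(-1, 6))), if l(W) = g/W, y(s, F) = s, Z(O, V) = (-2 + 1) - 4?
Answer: -2/5 ≈ -0.40000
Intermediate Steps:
Z(O, V) = -5 (Z(O, V) = -1 - 4 = -5)
g = -1 (g = 0 - 1 = -1)
l(W) = -1/W
N(q) = 2*q (N(q) = q + q = 2*q)
-N(l(Z(-1, 6))) = -2*(-1/(-5)) = -2*(-1*(-1/5)) = -2/5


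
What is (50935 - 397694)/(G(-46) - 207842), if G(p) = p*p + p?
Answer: 49537/29396 ≈ 1.6852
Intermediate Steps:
G(p) = p + p**2 (G(p) = p**2 + p = p + p**2)
(50935 - 397694)/(G(-46) - 207842) = (50935 - 397694)/(-46*(1 - 46) - 207842) = -346759/(-46*(-45) - 207842) = -346759/(2070 - 207842) = -346759/(-205772) = -346759*(-1/205772) = 49537/29396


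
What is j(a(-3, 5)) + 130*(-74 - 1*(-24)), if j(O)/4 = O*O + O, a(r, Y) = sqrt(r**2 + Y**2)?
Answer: -6364 + 4*sqrt(34) ≈ -6340.7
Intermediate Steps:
a(r, Y) = sqrt(Y**2 + r**2)
j(O) = 4*O + 4*O**2 (j(O) = 4*(O*O + O) = 4*(O**2 + O) = 4*(O + O**2) = 4*O + 4*O**2)
j(a(-3, 5)) + 130*(-74 - 1*(-24)) = 4*sqrt(5**2 + (-3)**2)*(1 + sqrt(5**2 + (-3)**2)) + 130*(-74 - 1*(-24)) = 4*sqrt(25 + 9)*(1 + sqrt(25 + 9)) + 130*(-74 + 24) = 4*sqrt(34)*(1 + sqrt(34)) + 130*(-50) = 4*sqrt(34)*(1 + sqrt(34)) - 6500 = -6500 + 4*sqrt(34)*(1 + sqrt(34))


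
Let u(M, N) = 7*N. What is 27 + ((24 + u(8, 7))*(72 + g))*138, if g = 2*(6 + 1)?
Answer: 866391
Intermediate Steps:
g = 14 (g = 2*7 = 14)
27 + ((24 + u(8, 7))*(72 + g))*138 = 27 + ((24 + 7*7)*(72 + 14))*138 = 27 + ((24 + 49)*86)*138 = 27 + (73*86)*138 = 27 + 6278*138 = 27 + 866364 = 866391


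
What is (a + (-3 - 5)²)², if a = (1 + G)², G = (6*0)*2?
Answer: 4225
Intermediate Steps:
G = 0 (G = 0*2 = 0)
a = 1 (a = (1 + 0)² = 1² = 1)
(a + (-3 - 5)²)² = (1 + (-3 - 5)²)² = (1 + (-8)²)² = (1 + 64)² = 65² = 4225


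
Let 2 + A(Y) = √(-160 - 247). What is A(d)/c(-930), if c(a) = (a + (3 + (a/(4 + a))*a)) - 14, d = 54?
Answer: 926/868133 - 463*I*√407/868133 ≈ 0.0010667 - 0.01076*I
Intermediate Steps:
A(Y) = -2 + I*√407 (A(Y) = -2 + √(-160 - 247) = -2 + √(-407) = -2 + I*√407)
c(a) = -11 + a + a²/(4 + a) (c(a) = (a + (3 + a²/(4 + a))) - 14 = (3 + a + a²/(4 + a)) - 14 = -11 + a + a²/(4 + a))
A(d)/c(-930) = (-2 + I*√407)/(((-44 - 7*(-930) + 2*(-930)²)/(4 - 930))) = (-2 + I*√407)/(((-44 + 6510 + 2*864900)/(-926))) = (-2 + I*√407)/((-(-44 + 6510 + 1729800)/926)) = (-2 + I*√407)/((-1/926*1736266)) = (-2 + I*√407)/(-868133/463) = (-2 + I*√407)*(-463/868133) = 926/868133 - 463*I*√407/868133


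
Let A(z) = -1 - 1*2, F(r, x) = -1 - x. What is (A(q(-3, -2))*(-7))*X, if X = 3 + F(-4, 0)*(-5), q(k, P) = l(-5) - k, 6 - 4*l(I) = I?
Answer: 168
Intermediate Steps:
l(I) = 3/2 - I/4
q(k, P) = 11/4 - k (q(k, P) = (3/2 - 1/4*(-5)) - k = (3/2 + 5/4) - k = 11/4 - k)
A(z) = -3 (A(z) = -1 - 2 = -3)
X = 8 (X = 3 + (-1 - 1*0)*(-5) = 3 + (-1 + 0)*(-5) = 3 - 1*(-5) = 3 + 5 = 8)
(A(q(-3, -2))*(-7))*X = -3*(-7)*8 = 21*8 = 168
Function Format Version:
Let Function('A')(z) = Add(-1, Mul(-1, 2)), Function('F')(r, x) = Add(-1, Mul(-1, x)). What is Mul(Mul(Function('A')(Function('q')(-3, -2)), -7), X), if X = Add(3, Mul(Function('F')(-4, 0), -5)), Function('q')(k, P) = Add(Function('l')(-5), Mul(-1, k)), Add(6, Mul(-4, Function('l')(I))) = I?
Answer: 168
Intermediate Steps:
Function('l')(I) = Add(Rational(3, 2), Mul(Rational(-1, 4), I))
Function('q')(k, P) = Add(Rational(11, 4), Mul(-1, k)) (Function('q')(k, P) = Add(Add(Rational(3, 2), Mul(Rational(-1, 4), -5)), Mul(-1, k)) = Add(Add(Rational(3, 2), Rational(5, 4)), Mul(-1, k)) = Add(Rational(11, 4), Mul(-1, k)))
Function('A')(z) = -3 (Function('A')(z) = Add(-1, -2) = -3)
X = 8 (X = Add(3, Mul(Add(-1, Mul(-1, 0)), -5)) = Add(3, Mul(Add(-1, 0), -5)) = Add(3, Mul(-1, -5)) = Add(3, 5) = 8)
Mul(Mul(Function('A')(Function('q')(-3, -2)), -7), X) = Mul(Mul(-3, -7), 8) = Mul(21, 8) = 168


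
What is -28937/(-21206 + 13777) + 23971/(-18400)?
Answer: 810893/312800 ≈ 2.5924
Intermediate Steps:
-28937/(-21206 + 13777) + 23971/(-18400) = -28937/(-7429) + 23971*(-1/18400) = -28937*(-1/7429) - 23971/18400 = 1523/391 - 23971/18400 = 810893/312800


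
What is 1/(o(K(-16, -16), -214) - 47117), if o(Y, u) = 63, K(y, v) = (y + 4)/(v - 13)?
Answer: -1/47054 ≈ -2.1252e-5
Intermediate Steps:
K(y, v) = (4 + y)/(-13 + v)
1/(o(K(-16, -16), -214) - 47117) = 1/(63 - 47117) = 1/(-47054) = -1/47054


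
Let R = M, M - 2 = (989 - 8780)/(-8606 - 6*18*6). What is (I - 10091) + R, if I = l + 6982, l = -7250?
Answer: -13690841/1322 ≈ -10356.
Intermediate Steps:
I = -268 (I = -7250 + 6982 = -268)
M = 3757/1322 (M = 2 + (989 - 8780)/(-8606 - 6*18*6) = 2 - 7791/(-8606 - 108*6) = 2 - 7791/(-8606 - 648) = 2 - 7791/(-9254) = 2 - 7791*(-1/9254) = 2 + 1113/1322 = 3757/1322 ≈ 2.8419)
R = 3757/1322 ≈ 2.8419
(I - 10091) + R = (-268 - 10091) + 3757/1322 = -10359 + 3757/1322 = -13690841/1322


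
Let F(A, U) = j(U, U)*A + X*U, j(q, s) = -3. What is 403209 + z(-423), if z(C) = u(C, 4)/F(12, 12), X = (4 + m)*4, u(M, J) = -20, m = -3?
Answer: 1209622/3 ≈ 4.0321e+5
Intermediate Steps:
X = 4 (X = (4 - 3)*4 = 1*4 = 4)
F(A, U) = -3*A + 4*U
z(C) = -5/3 (z(C) = -20/(-3*12 + 4*12) = -20/(-36 + 48) = -20/12 = -20*1/12 = -5/3)
403209 + z(-423) = 403209 - 5/3 = 1209622/3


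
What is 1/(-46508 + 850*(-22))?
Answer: -1/65208 ≈ -1.5336e-5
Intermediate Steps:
1/(-46508 + 850*(-22)) = 1/(-46508 - 18700) = 1/(-65208) = -1/65208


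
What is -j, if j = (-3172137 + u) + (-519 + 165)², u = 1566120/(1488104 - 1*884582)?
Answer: 306470322907/100587 ≈ 3.0468e+6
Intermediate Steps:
u = 261020/100587 (u = 1566120/(1488104 - 884582) = 1566120/603522 = 1566120*(1/603522) = 261020/100587 ≈ 2.5950)
j = -306470322907/100587 (j = (-3172137 + 261020/100587) + (-519 + 165)² = -319075483399/100587 + (-354)² = -319075483399/100587 + 125316 = -306470322907/100587 ≈ -3.0468e+6)
-j = -1*(-306470322907/100587) = 306470322907/100587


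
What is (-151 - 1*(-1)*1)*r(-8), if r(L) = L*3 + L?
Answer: 4800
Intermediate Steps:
r(L) = 4*L (r(L) = 3*L + L = 4*L)
(-151 - 1*(-1)*1)*r(-8) = (-151 - 1*(-1)*1)*(4*(-8)) = (-151 + 1*1)*(-32) = (-151 + 1)*(-32) = -150*(-32) = 4800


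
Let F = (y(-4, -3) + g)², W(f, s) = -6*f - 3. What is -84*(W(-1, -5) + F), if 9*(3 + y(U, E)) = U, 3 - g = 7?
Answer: -132496/27 ≈ -4907.3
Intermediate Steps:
g = -4 (g = 3 - 1*7 = 3 - 7 = -4)
y(U, E) = -3 + U/9
W(f, s) = -3 - 6*f
F = 4489/81 (F = ((-3 + (⅑)*(-4)) - 4)² = ((-3 - 4/9) - 4)² = (-31/9 - 4)² = (-67/9)² = 4489/81 ≈ 55.420)
-84*(W(-1, -5) + F) = -84*((-3 - 6*(-1)) + 4489/81) = -84*((-3 + 6) + 4489/81) = -84*(3 + 4489/81) = -84*4732/81 = -132496/27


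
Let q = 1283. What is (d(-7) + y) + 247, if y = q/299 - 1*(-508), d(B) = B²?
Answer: 241679/299 ≈ 808.29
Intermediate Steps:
y = 153175/299 (y = 1283/299 - 1*(-508) = 1283*(1/299) + 508 = 1283/299 + 508 = 153175/299 ≈ 512.29)
(d(-7) + y) + 247 = ((-7)² + 153175/299) + 247 = (49 + 153175/299) + 247 = 167826/299 + 247 = 241679/299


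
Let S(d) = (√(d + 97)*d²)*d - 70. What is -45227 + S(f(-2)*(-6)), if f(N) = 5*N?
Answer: -45297 + 216000*√157 ≈ 2.6612e+6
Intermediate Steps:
S(d) = -70 + d³*√(97 + d) (S(d) = (√(97 + d)*d²)*d - 70 = (d²*√(97 + d))*d - 70 = d³*√(97 + d) - 70 = -70 + d³*√(97 + d))
-45227 + S(f(-2)*(-6)) = -45227 + (-70 + ((5*(-2))*(-6))³*√(97 + (5*(-2))*(-6))) = -45227 + (-70 + (-10*(-6))³*√(97 - 10*(-6))) = -45227 + (-70 + 60³*√(97 + 60)) = -45227 + (-70 + 216000*√157) = -45297 + 216000*√157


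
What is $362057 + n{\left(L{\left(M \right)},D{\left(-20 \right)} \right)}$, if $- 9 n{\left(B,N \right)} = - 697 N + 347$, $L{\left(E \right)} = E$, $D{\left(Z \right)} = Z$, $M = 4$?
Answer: $\frac{3244226}{9} \approx 3.6047 \cdot 10^{5}$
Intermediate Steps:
$n{\left(B,N \right)} = - \frac{347}{9} + \frac{697 N}{9}$ ($n{\left(B,N \right)} = - \frac{- 697 N + 347}{9} = - \frac{347 - 697 N}{9} = - \frac{347}{9} + \frac{697 N}{9}$)
$362057 + n{\left(L{\left(M \right)},D{\left(-20 \right)} \right)} = 362057 + \left(- \frac{347}{9} + \frac{697}{9} \left(-20\right)\right) = 362057 - \frac{14287}{9} = \frac{3244226}{9}$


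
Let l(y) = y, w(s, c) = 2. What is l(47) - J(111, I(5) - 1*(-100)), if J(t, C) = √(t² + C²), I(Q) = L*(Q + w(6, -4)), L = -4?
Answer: 47 - 3*√1945 ≈ -85.307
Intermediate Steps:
I(Q) = -8 - 4*Q (I(Q) = -4*(Q + 2) = -4*(2 + Q) = -8 - 4*Q)
J(t, C) = √(C² + t²)
l(47) - J(111, I(5) - 1*(-100)) = 47 - √(((-8 - 4*5) - 1*(-100))² + 111²) = 47 - √(((-8 - 20) + 100)² + 12321) = 47 - √((-28 + 100)² + 12321) = 47 - √(72² + 12321) = 47 - √(5184 + 12321) = 47 - √17505 = 47 - 3*√1945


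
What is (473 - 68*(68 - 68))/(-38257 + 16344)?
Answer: -473/21913 ≈ -0.021585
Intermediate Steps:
(473 - 68*(68 - 68))/(-38257 + 16344) = (473 - 68*0)/(-21913) = (473 + 0)*(-1/21913) = 473*(-1/21913) = -473/21913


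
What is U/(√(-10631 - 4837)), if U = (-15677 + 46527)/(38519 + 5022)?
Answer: -15425*I*√3867/168373047 ≈ -0.0056969*I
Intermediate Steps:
U = 30850/43541 ≈ 0.70853
U/(√(-10631 - 4837)) = 30850/(43541*(√(-10631 - 4837))) = 30850/(43541*(√(-15468))) = 30850/(43541*((2*I*√3867))) = 30850*(-I*√3867/7734)/43541 = -15425*I*√3867/168373047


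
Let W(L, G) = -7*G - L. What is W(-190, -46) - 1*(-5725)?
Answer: 6237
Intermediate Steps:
W(L, G) = -L - 7*G
W(-190, -46) - 1*(-5725) = (-1*(-190) - 7*(-46)) - 1*(-5725) = (190 + 322) + 5725 = 512 + 5725 = 6237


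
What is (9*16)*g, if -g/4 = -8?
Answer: 4608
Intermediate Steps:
g = 32 (g = -4*(-8) = 32)
(9*16)*g = (9*16)*32 = 144*32 = 4608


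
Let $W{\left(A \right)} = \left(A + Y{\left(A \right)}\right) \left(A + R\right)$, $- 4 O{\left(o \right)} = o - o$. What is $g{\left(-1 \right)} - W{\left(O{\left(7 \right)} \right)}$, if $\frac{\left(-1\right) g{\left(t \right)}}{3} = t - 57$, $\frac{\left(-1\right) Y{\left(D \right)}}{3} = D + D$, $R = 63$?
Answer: $174$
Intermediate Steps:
$Y{\left(D \right)} = - 6 D$ ($Y{\left(D \right)} = - 3 \left(D + D\right) = - 3 \cdot 2 D = - 6 D$)
$O{\left(o \right)} = 0$ ($O{\left(o \right)} = - \frac{o - o}{4} = \left(- \frac{1}{4}\right) 0 = 0$)
$g{\left(t \right)} = 171 - 3 t$ ($g{\left(t \right)} = - 3 \left(t - 57\right) = - 3 \left(-57 + t\right) = 171 - 3 t$)
$W{\left(A \right)} = - 5 A \left(63 + A\right)$ ($W{\left(A \right)} = \left(A - 6 A\right) \left(A + 63\right) = - 5 A \left(63 + A\right)$)
$g{\left(-1 \right)} - W{\left(O{\left(7 \right)} \right)} = \left(171 - -3\right) - 5 \cdot 0 \left(-63 - 0\right) = \left(171 + 3\right) - 5 \cdot 0 \left(-63 + 0\right) = 174 - 5 \cdot 0 \left(-63\right) = 174 - 0 = 174 + 0 = 174$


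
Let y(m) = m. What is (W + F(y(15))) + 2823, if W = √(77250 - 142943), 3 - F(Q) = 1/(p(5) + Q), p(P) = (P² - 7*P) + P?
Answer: 28259/10 + I*√65693 ≈ 2825.9 + 256.31*I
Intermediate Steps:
p(P) = P² - 6*P
F(Q) = 3 - 1/(-5 + Q) (F(Q) = 3 - 1/(5*(-6 + 5) + Q) = 3 - 1/(5*(-1) + Q) = 3 - 1/(-5 + Q))
W = I*√65693 (W = √(-65693) = I*√65693 ≈ 256.31*I)
(W + F(y(15))) + 2823 = (I*√65693 + (-16 + 3*15)/(-5 + 15)) + 2823 = (I*√65693 + (-16 + 45)/10) + 2823 = (I*√65693 + (⅒)*29) + 2823 = (I*√65693 + 29/10) + 2823 = (29/10 + I*√65693) + 2823 = 28259/10 + I*√65693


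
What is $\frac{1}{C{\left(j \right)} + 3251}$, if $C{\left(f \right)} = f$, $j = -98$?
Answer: $\frac{1}{3153} \approx 0.00031716$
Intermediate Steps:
$\frac{1}{C{\left(j \right)} + 3251} = \frac{1}{-98 + 3251} = \frac{1}{3153}$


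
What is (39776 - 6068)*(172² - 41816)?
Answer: -412316256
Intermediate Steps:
(39776 - 6068)*(172² - 41816) = 33708*(29584 - 41816) = 33708*(-12232) = -412316256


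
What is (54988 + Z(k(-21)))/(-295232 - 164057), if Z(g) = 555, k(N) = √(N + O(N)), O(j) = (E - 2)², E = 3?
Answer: -55543/459289 ≈ -0.12093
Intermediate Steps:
O(j) = 1 (O(j) = (3 - 2)² = 1² = 1)
k(N) = √(1 + N) (k(N) = √(N + 1) = √(1 + N))
(54988 + Z(k(-21)))/(-295232 - 164057) = (54988 + 555)/(-295232 - 164057) = 55543/(-459289) = 55543*(-1/459289) = -55543/459289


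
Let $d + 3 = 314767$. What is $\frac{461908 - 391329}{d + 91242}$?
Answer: $\frac{70579}{406006} \approx 0.17384$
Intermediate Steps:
$d = 314764$ ($d = -3 + 314767 = 314764$)
$\frac{461908 - 391329}{d + 91242} = \frac{461908 - 391329}{314764 + 91242} = \frac{70579}{406006}$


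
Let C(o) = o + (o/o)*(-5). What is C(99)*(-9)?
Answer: -846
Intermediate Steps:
C(o) = -5 + o (C(o) = o + 1*(-5) = o - 5 = -5 + o)
C(99)*(-9) = (-5 + 99)*(-9) = 94*(-9) = -846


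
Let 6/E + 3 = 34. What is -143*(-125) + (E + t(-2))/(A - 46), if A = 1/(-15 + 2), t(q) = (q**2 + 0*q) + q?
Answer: 331919991/18569 ≈ 17875.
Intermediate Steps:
E = 6/31 (E = 6/(-3 + 34) = 6/31 ≈ 0.19355)
t(q) = q + q**2 (t(q) = (q**2 + 0) + q = q**2 + q = q + q**2)
A = -1/13 (A = 1/(-13) = -1/13 ≈ -0.076923)
-143*(-125) + (E + t(-2))/(A - 46) = -143*(-125) + (6/31 - 2*(1 - 2))/(-1/13 - 46) = 17875 + (6/31 - 2*(-1))/(-599/13) = 17875 + (6/31 + 2)*(-13/599) = 17875 + (68/31)*(-13/599) = 17875 - 884/18569 = 331919991/18569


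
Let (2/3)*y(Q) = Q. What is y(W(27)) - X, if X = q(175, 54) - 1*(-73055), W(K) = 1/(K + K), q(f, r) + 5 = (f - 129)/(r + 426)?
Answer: -52596049/720 ≈ -73050.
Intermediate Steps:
q(f, r) = -5 + (-129 + f)/(426 + r) (q(f, r) = -5 + (f - 129)/(r + 426) = -5 + (-129 + f)/(426 + r))
W(K) = 1/(2*K)
y(Q) = 3*Q/2
X = 17532023/240 (X = (-2259 + 175 - 5*54)/(426 + 54) - 1*(-73055) = (-2259 + 175 - 270)/480 + 73055 = (1/480)*(-2354) + 73055 = -1177/240 + 73055 = 17532023/240 ≈ 73050.)
y(W(27)) - X = 3*((1/2)/27)/2 - 1*17532023/240 = 3*((1/2)*(1/27))/2 - 17532023/240 = (3/2)*(1/54) - 17532023/240 = 1/36 - 17532023/240 = -52596049/720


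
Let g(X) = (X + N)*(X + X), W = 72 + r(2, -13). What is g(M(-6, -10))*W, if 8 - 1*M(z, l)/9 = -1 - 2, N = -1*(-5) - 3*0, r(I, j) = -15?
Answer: 1173744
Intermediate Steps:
N = 5 (N = 5 + 0 = 5)
M(z, l) = 99 (M(z, l) = 72 - 9*(-1 - 2) = 72 - 9*(-3) = 72 + 27 = 99)
W = 57 (W = 72 - 15 = 57)
g(X) = 2*X*(5 + X) (g(X) = (X + 5)*(X + X) = (5 + X)*(2*X) = 2*X*(5 + X))
g(M(-6, -10))*W = (2*99*(5 + 99))*57 = (2*99*104)*57 = 20592*57 = 1173744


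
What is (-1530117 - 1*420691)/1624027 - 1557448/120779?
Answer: -2764954242528/196148357033 ≈ -14.096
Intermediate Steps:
(-1530117 - 1*420691)/1624027 - 1557448/120779 = (-1530117 - 420691)*(1/1624027) - 1557448*1/120779 = -1950808*1/1624027 - 1557448/120779 = -1950808/1624027 - 1557448/120779 = -2764954242528/196148357033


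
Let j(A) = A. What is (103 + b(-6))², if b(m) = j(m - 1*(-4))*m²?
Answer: 961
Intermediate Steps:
b(m) = m²*(4 + m) (b(m) = (m - 1*(-4))*m² = (m + 4)*m² = (4 + m)*m² = m²*(4 + m))
(103 + b(-6))² = (103 + (-6)²*(4 - 6))² = (103 + 36*(-2))² = (103 - 72)² = 31² = 961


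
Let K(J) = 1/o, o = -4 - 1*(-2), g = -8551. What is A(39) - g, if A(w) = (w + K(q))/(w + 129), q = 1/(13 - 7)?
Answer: 410459/48 ≈ 8551.2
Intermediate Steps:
o = -2 (o = -4 + 2 = -2)
q = ⅙ (q = 1/6 = ⅙ ≈ 0.16667)
K(J) = -½ (K(J) = 1/(-2) = -½)
A(w) = (-½ + w)/(129 + w) (A(w) = (w - ½)/(w + 129) = (-½ + w)/(129 + w))
A(39) - g = (-½ + 39)/(129 + 39) - 1*(-8551) = (77/2)/168 + 8551 = (1/168)*(77/2) + 8551 = 11/48 + 8551 = 410459/48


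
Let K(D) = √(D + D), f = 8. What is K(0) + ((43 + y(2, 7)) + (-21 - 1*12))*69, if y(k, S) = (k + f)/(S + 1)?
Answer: 3105/4 ≈ 776.25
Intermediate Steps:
y(k, S) = (8 + k)/(1 + S) (y(k, S) = (k + 8)/(S + 1) = (8 + k)/(1 + S))
K(D) = √2*√D (K(D) = √(2*D) = √2*√D)
K(0) + ((43 + y(2, 7)) + (-21 - 1*12))*69 = √2*√0 + ((43 + (8 + 2)/(1 + 7)) + (-21 - 1*12))*69 = √2*0 + ((43 + 10/8) + (-21 - 12))*69 = 0 + ((43 + (⅛)*10) - 33)*69 = 0 + ((43 + 5/4) - 33)*69 = 0 + (177/4 - 33)*69 = 0 + (45/4)*69 = 0 + 3105/4 = 3105/4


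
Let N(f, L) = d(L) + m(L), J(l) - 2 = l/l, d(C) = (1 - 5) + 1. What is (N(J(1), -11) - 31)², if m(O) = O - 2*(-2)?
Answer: 1681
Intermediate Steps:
d(C) = -3 (d(C) = -4 + 1 = -3)
m(O) = 4 + O (m(O) = O + 4 = 4 + O)
J(l) = 3 (J(l) = 2 + l/l = 2 + 1 = 3)
N(f, L) = 1 + L (N(f, L) = -3 + (4 + L) = 1 + L)
(N(J(1), -11) - 31)² = ((1 - 11) - 31)² = (-10 - 31)² = (-41)² = 1681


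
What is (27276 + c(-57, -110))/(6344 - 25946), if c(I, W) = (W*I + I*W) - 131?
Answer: -39685/19602 ≈ -2.0245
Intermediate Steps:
c(I, W) = -131 + 2*I*W (c(I, W) = (I*W + I*W) - 131 = 2*I*W - 131 = -131 + 2*I*W)
(27276 + c(-57, -110))/(6344 - 25946) = (27276 + (-131 + 2*(-57)*(-110)))/(6344 - 25946) = (27276 + (-131 + 12540))/(-19602) = (27276 + 12409)*(-1/19602) = 39685*(-1/19602) = -39685/19602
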